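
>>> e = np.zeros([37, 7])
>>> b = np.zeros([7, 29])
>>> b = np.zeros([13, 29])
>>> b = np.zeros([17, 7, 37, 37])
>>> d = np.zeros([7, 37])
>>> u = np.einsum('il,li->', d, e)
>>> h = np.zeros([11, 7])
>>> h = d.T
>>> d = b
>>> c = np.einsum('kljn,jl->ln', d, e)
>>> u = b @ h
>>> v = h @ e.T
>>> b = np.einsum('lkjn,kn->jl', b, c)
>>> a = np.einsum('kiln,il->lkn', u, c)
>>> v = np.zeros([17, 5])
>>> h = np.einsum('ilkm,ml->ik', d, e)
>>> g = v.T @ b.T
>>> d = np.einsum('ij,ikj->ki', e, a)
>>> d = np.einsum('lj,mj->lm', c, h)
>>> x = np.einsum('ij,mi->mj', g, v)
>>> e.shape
(37, 7)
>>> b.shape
(37, 17)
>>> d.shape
(7, 17)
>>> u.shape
(17, 7, 37, 7)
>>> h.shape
(17, 37)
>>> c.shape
(7, 37)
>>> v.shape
(17, 5)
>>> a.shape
(37, 17, 7)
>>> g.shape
(5, 37)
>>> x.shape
(17, 37)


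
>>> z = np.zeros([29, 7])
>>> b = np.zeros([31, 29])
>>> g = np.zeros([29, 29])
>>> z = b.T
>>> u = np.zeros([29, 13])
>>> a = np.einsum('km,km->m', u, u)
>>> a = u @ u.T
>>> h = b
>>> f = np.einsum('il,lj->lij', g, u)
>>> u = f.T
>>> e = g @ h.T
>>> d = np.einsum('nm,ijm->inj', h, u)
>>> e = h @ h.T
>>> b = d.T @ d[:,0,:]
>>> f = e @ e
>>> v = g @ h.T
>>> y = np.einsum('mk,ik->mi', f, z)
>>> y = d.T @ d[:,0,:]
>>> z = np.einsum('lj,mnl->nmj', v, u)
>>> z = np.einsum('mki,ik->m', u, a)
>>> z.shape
(13,)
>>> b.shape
(29, 31, 29)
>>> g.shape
(29, 29)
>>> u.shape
(13, 29, 29)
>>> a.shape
(29, 29)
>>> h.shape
(31, 29)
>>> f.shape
(31, 31)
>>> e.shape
(31, 31)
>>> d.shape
(13, 31, 29)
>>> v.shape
(29, 31)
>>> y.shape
(29, 31, 29)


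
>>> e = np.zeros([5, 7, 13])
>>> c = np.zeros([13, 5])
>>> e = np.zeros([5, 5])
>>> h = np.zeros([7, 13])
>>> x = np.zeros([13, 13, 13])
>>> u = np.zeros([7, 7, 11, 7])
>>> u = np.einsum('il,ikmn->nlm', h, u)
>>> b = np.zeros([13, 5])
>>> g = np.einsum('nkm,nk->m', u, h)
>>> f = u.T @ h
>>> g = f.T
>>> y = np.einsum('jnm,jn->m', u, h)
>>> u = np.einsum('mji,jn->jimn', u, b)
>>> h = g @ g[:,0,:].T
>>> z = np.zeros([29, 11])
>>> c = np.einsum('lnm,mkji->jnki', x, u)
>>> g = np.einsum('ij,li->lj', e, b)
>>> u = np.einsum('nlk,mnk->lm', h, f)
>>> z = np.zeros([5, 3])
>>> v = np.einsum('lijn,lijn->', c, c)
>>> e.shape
(5, 5)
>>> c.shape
(7, 13, 11, 5)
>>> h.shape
(13, 13, 13)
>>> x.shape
(13, 13, 13)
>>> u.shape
(13, 11)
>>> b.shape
(13, 5)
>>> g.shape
(13, 5)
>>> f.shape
(11, 13, 13)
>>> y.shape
(11,)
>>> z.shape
(5, 3)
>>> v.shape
()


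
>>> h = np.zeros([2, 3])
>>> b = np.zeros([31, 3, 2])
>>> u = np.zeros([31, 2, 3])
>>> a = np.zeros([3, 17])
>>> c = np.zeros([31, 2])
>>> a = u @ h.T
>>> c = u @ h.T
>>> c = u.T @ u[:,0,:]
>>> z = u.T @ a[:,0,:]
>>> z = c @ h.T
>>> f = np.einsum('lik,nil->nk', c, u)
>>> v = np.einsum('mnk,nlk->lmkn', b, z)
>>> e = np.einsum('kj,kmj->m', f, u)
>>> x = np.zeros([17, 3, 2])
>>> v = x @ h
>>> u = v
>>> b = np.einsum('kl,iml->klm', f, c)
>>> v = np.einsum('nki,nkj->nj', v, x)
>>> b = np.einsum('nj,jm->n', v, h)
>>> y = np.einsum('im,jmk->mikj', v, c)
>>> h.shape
(2, 3)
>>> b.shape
(17,)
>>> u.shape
(17, 3, 3)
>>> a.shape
(31, 2, 2)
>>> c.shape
(3, 2, 3)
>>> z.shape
(3, 2, 2)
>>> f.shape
(31, 3)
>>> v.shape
(17, 2)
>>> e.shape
(2,)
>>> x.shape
(17, 3, 2)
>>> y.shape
(2, 17, 3, 3)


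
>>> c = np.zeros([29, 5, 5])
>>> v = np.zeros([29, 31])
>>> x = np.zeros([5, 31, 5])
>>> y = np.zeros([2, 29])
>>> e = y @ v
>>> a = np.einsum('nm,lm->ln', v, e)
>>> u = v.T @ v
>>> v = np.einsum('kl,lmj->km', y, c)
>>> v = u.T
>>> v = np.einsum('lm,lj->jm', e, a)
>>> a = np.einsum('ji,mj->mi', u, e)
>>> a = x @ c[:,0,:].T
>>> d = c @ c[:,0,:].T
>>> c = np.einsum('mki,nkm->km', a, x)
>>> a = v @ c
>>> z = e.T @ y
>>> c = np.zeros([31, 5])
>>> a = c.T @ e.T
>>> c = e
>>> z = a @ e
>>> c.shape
(2, 31)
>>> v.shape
(29, 31)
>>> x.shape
(5, 31, 5)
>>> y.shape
(2, 29)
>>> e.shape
(2, 31)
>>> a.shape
(5, 2)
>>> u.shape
(31, 31)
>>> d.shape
(29, 5, 29)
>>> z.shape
(5, 31)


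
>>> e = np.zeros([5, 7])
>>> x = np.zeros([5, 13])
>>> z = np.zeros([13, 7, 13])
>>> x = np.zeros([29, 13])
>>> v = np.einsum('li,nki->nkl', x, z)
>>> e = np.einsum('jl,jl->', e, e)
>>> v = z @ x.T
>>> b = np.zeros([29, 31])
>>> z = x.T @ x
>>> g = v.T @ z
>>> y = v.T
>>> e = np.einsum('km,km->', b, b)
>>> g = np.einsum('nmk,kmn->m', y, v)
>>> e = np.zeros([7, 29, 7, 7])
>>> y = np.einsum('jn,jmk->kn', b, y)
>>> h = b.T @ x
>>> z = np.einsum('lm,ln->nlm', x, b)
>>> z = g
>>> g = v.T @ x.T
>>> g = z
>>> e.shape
(7, 29, 7, 7)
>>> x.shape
(29, 13)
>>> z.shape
(7,)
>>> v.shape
(13, 7, 29)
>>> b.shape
(29, 31)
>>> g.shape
(7,)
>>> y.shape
(13, 31)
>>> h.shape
(31, 13)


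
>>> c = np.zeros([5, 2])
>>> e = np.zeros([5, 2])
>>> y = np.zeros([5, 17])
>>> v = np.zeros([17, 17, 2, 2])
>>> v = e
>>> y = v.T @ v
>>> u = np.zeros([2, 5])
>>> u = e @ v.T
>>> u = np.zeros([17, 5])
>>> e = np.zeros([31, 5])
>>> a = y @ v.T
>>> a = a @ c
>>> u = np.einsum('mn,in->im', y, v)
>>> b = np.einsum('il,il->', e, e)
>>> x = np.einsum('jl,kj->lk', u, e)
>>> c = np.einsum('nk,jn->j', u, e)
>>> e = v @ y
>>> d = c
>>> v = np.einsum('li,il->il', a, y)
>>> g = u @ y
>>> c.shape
(31,)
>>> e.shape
(5, 2)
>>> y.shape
(2, 2)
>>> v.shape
(2, 2)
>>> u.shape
(5, 2)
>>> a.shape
(2, 2)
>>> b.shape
()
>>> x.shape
(2, 31)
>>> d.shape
(31,)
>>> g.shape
(5, 2)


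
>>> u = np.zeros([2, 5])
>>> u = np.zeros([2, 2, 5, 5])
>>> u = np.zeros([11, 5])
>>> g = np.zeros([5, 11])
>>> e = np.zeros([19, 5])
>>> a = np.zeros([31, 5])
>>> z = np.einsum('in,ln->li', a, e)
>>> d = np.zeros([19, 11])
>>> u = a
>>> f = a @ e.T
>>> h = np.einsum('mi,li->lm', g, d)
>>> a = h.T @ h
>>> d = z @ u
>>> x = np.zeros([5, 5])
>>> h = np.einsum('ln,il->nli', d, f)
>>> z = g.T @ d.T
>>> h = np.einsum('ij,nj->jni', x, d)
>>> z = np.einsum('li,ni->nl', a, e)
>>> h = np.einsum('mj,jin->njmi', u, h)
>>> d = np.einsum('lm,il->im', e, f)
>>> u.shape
(31, 5)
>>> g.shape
(5, 11)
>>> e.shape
(19, 5)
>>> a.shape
(5, 5)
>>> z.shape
(19, 5)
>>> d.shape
(31, 5)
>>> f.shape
(31, 19)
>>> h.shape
(5, 5, 31, 19)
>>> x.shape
(5, 5)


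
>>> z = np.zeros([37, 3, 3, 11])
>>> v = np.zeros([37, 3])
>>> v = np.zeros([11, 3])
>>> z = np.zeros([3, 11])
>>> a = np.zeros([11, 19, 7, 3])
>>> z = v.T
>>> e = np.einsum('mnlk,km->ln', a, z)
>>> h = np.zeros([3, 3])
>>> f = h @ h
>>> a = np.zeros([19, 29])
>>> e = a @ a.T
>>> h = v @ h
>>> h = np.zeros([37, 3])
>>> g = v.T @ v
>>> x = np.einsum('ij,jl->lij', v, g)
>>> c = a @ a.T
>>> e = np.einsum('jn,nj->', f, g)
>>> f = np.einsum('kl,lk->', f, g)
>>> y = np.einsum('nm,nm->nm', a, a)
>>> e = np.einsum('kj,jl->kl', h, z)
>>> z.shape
(3, 11)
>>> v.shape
(11, 3)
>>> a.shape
(19, 29)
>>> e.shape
(37, 11)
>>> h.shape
(37, 3)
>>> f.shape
()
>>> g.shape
(3, 3)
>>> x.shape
(3, 11, 3)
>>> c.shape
(19, 19)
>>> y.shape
(19, 29)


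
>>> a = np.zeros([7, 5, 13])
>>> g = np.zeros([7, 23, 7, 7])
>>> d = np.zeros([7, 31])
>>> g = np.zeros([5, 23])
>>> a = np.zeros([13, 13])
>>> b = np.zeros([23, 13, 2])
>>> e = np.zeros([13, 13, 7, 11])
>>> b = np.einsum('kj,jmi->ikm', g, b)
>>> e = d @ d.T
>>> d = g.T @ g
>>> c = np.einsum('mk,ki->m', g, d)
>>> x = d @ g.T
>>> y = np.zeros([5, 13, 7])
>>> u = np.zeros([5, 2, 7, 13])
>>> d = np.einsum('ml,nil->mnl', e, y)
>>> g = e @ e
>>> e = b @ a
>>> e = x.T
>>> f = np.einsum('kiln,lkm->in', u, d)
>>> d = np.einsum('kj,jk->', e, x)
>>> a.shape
(13, 13)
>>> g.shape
(7, 7)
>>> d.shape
()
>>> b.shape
(2, 5, 13)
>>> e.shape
(5, 23)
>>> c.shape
(5,)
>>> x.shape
(23, 5)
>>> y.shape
(5, 13, 7)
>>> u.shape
(5, 2, 7, 13)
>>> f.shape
(2, 13)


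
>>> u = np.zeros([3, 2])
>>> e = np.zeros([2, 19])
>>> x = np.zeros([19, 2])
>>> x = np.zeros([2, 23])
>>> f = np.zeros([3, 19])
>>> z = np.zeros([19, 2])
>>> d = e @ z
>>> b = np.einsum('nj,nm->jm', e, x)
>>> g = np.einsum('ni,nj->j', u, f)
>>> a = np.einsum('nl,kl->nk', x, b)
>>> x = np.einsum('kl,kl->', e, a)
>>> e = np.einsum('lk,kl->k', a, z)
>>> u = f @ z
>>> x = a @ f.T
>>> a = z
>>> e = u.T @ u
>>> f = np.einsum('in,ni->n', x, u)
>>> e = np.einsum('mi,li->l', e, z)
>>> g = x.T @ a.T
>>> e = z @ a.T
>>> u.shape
(3, 2)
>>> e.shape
(19, 19)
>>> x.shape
(2, 3)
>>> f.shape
(3,)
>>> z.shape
(19, 2)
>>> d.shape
(2, 2)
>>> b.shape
(19, 23)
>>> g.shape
(3, 19)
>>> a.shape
(19, 2)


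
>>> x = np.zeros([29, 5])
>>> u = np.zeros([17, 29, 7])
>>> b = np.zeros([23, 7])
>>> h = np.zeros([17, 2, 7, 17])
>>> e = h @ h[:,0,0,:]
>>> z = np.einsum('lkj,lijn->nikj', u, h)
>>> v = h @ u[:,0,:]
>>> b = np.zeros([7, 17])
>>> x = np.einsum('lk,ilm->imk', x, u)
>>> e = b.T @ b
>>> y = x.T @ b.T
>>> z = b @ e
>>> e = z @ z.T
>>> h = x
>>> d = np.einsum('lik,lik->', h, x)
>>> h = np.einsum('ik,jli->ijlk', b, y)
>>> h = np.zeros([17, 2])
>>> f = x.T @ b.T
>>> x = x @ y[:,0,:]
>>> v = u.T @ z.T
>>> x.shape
(17, 7, 7)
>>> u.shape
(17, 29, 7)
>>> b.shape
(7, 17)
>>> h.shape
(17, 2)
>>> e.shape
(7, 7)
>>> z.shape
(7, 17)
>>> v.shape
(7, 29, 7)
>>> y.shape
(5, 7, 7)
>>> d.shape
()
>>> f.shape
(5, 7, 7)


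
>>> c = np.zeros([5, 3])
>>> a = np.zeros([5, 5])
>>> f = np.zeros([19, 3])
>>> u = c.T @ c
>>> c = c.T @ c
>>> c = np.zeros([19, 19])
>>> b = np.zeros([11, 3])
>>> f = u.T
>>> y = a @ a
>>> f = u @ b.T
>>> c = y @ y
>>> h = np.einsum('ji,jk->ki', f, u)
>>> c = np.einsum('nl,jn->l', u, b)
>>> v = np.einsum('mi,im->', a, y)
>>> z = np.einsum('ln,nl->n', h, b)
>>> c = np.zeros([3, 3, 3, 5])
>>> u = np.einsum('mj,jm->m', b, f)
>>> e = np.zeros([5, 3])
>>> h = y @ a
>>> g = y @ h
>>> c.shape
(3, 3, 3, 5)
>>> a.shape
(5, 5)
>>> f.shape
(3, 11)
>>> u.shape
(11,)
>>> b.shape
(11, 3)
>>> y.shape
(5, 5)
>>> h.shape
(5, 5)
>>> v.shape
()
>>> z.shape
(11,)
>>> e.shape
(5, 3)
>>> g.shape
(5, 5)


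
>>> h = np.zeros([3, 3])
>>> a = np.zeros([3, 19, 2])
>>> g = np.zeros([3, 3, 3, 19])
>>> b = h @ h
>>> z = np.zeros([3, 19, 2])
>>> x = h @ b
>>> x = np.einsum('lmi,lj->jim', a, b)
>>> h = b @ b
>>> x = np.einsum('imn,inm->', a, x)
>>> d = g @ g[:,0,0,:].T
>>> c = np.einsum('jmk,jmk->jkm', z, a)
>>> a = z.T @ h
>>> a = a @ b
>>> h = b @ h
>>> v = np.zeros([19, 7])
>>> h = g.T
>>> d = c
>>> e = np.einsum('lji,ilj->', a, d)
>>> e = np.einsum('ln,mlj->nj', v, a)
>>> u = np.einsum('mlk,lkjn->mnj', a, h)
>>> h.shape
(19, 3, 3, 3)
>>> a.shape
(2, 19, 3)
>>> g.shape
(3, 3, 3, 19)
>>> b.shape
(3, 3)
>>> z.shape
(3, 19, 2)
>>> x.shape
()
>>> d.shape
(3, 2, 19)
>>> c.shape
(3, 2, 19)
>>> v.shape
(19, 7)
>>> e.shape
(7, 3)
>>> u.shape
(2, 3, 3)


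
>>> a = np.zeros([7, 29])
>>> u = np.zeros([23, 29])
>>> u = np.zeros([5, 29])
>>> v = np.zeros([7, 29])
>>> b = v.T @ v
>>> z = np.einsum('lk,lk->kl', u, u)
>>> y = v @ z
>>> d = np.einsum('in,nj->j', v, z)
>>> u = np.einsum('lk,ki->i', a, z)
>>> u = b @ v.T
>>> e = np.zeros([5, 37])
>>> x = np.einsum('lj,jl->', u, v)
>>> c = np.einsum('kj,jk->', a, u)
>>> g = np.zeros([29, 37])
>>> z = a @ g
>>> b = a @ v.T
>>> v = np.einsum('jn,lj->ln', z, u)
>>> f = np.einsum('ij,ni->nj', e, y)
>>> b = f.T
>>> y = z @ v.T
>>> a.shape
(7, 29)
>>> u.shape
(29, 7)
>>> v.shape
(29, 37)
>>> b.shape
(37, 7)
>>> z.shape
(7, 37)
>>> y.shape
(7, 29)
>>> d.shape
(5,)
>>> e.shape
(5, 37)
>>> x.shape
()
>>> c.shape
()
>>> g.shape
(29, 37)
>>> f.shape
(7, 37)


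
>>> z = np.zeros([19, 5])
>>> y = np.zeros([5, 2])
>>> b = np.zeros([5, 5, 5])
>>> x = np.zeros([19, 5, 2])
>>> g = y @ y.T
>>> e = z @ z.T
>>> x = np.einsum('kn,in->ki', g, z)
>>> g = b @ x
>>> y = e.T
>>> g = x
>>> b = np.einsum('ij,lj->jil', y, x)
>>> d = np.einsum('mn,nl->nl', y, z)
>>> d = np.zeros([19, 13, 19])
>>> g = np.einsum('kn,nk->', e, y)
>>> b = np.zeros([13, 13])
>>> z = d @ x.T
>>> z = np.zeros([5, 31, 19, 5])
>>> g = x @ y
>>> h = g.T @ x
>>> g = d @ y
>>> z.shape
(5, 31, 19, 5)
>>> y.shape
(19, 19)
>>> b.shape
(13, 13)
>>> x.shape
(5, 19)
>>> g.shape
(19, 13, 19)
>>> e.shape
(19, 19)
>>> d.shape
(19, 13, 19)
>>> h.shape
(19, 19)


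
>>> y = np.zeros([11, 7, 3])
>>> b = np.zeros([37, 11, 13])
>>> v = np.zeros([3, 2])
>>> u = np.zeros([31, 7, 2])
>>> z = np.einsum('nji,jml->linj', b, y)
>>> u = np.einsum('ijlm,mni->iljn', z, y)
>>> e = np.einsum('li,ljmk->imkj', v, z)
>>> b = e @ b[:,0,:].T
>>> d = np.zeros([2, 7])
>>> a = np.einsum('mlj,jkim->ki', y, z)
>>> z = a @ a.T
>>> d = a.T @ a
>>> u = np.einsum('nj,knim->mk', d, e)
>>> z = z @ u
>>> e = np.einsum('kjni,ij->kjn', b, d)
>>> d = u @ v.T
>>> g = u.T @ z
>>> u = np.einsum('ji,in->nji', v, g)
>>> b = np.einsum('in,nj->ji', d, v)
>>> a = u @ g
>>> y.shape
(11, 7, 3)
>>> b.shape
(2, 13)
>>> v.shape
(3, 2)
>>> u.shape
(2, 3, 2)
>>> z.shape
(13, 2)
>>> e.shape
(2, 37, 11)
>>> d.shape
(13, 3)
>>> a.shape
(2, 3, 2)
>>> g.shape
(2, 2)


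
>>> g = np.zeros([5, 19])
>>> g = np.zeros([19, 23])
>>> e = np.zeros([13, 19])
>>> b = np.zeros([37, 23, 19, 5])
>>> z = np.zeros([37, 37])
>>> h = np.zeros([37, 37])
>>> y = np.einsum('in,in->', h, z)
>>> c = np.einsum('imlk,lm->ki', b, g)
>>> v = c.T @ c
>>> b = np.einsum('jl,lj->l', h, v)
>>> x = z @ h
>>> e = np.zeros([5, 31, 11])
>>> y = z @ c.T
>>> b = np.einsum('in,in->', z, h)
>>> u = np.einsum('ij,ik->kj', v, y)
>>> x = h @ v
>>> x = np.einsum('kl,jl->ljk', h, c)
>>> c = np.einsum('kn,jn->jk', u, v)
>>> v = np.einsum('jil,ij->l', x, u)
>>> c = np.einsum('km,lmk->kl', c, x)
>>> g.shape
(19, 23)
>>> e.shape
(5, 31, 11)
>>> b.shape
()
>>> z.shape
(37, 37)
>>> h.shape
(37, 37)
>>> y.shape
(37, 5)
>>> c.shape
(37, 37)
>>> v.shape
(37,)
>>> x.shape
(37, 5, 37)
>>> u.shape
(5, 37)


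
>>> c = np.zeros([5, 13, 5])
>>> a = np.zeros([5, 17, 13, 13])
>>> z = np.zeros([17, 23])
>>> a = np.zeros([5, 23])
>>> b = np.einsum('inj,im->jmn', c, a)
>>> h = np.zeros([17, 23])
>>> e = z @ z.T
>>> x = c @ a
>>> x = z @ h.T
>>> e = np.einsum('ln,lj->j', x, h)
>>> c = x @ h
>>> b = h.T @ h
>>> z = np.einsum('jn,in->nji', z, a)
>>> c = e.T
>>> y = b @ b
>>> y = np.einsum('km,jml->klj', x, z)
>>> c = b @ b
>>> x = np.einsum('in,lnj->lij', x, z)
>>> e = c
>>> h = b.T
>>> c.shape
(23, 23)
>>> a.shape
(5, 23)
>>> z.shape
(23, 17, 5)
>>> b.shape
(23, 23)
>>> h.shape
(23, 23)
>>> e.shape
(23, 23)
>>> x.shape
(23, 17, 5)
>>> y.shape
(17, 5, 23)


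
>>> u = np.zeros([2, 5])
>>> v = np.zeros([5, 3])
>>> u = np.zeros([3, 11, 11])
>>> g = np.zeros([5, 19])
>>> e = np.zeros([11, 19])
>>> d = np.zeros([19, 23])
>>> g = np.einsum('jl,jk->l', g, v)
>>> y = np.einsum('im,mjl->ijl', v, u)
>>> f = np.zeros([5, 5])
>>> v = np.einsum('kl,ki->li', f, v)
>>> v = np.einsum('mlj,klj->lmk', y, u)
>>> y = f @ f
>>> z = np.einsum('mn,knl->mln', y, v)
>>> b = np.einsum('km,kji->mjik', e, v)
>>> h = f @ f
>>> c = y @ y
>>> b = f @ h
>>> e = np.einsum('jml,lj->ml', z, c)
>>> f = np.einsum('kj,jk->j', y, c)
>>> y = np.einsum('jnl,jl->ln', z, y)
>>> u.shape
(3, 11, 11)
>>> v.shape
(11, 5, 3)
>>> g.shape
(19,)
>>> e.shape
(3, 5)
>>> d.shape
(19, 23)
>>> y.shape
(5, 3)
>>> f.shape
(5,)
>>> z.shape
(5, 3, 5)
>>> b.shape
(5, 5)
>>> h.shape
(5, 5)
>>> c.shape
(5, 5)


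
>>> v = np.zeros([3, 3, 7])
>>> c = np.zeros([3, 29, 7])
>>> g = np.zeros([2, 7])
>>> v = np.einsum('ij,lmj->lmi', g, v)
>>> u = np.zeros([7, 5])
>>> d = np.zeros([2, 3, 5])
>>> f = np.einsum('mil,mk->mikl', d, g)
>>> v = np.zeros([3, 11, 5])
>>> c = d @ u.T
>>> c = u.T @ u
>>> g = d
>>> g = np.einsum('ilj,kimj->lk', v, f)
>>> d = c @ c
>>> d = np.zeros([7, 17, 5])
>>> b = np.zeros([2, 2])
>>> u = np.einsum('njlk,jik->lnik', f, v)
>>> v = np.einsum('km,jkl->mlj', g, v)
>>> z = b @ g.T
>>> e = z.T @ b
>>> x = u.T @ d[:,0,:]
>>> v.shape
(2, 5, 3)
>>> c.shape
(5, 5)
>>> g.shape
(11, 2)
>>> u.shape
(7, 2, 11, 5)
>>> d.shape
(7, 17, 5)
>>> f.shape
(2, 3, 7, 5)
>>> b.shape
(2, 2)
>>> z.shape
(2, 11)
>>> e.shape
(11, 2)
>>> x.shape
(5, 11, 2, 5)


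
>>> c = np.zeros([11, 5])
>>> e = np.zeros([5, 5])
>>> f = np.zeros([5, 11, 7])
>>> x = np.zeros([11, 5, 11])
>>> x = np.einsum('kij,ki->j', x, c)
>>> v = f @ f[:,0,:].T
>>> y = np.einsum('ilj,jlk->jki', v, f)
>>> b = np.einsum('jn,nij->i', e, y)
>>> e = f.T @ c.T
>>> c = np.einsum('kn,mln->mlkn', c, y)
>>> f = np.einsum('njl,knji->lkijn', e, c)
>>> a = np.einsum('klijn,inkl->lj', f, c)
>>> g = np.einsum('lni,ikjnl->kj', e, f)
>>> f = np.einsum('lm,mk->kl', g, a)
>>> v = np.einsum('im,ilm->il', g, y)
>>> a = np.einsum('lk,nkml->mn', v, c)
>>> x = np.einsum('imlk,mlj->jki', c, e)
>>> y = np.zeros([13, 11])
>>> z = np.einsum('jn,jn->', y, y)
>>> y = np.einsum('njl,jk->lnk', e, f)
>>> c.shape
(5, 7, 11, 5)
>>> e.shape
(7, 11, 11)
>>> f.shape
(11, 5)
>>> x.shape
(11, 5, 5)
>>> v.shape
(5, 7)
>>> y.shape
(11, 7, 5)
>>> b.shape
(7,)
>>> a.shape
(11, 5)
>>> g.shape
(5, 5)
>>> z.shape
()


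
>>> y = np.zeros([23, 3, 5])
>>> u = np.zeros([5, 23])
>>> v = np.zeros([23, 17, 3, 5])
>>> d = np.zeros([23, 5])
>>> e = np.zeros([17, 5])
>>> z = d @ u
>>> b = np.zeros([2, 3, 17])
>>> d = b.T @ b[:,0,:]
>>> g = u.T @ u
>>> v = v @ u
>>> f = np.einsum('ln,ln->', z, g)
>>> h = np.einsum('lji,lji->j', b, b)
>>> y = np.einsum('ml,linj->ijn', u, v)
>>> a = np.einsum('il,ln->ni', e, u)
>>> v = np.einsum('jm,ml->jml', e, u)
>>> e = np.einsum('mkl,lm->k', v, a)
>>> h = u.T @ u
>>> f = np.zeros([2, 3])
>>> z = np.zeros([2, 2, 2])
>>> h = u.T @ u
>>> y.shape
(17, 23, 3)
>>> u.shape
(5, 23)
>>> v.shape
(17, 5, 23)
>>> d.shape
(17, 3, 17)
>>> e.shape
(5,)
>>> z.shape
(2, 2, 2)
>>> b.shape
(2, 3, 17)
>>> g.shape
(23, 23)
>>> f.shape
(2, 3)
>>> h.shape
(23, 23)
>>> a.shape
(23, 17)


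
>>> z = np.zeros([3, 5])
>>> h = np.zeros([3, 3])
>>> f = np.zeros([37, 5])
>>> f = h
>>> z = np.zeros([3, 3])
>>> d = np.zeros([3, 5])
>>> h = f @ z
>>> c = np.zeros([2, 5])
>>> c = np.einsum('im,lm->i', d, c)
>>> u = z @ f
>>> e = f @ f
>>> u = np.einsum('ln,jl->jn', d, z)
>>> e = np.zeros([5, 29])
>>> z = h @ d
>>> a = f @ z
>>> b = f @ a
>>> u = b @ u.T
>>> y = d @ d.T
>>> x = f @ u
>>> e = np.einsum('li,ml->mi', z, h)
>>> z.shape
(3, 5)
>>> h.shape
(3, 3)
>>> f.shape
(3, 3)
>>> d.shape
(3, 5)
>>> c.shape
(3,)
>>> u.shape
(3, 3)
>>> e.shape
(3, 5)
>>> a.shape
(3, 5)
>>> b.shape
(3, 5)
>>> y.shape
(3, 3)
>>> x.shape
(3, 3)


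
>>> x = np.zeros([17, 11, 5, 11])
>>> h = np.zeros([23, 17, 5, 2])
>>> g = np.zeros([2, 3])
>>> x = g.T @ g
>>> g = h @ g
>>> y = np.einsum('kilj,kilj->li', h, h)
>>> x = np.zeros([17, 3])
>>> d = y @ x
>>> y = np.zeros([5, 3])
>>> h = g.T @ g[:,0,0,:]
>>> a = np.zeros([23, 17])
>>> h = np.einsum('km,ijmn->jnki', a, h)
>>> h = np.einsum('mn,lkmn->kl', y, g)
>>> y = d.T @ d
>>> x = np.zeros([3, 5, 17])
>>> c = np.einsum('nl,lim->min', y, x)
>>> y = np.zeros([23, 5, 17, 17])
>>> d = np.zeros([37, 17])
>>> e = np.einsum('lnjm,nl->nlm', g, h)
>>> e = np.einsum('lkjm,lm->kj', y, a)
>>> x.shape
(3, 5, 17)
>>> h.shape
(17, 23)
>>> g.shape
(23, 17, 5, 3)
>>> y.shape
(23, 5, 17, 17)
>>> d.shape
(37, 17)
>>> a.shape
(23, 17)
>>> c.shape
(17, 5, 3)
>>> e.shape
(5, 17)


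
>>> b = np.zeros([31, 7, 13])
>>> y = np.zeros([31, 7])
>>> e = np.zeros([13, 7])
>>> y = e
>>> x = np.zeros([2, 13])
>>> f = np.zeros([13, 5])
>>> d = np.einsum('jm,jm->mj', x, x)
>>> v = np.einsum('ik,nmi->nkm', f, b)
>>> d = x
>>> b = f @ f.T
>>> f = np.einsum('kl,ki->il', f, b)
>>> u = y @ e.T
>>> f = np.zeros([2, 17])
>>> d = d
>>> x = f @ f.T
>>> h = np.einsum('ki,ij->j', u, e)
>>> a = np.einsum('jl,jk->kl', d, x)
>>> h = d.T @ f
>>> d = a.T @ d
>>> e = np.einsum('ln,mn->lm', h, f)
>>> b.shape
(13, 13)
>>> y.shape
(13, 7)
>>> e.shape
(13, 2)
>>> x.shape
(2, 2)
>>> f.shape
(2, 17)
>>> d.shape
(13, 13)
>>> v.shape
(31, 5, 7)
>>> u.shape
(13, 13)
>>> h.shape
(13, 17)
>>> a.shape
(2, 13)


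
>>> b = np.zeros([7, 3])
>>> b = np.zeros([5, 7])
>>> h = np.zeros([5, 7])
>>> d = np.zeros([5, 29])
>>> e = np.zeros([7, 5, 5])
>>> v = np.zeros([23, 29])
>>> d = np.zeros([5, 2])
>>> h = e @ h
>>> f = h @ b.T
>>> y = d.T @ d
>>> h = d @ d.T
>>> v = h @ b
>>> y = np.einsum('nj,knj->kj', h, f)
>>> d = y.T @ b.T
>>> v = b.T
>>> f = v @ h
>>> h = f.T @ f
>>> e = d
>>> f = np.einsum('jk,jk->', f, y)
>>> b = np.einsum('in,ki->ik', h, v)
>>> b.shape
(5, 7)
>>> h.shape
(5, 5)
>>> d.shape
(5, 5)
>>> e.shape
(5, 5)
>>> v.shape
(7, 5)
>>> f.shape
()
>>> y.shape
(7, 5)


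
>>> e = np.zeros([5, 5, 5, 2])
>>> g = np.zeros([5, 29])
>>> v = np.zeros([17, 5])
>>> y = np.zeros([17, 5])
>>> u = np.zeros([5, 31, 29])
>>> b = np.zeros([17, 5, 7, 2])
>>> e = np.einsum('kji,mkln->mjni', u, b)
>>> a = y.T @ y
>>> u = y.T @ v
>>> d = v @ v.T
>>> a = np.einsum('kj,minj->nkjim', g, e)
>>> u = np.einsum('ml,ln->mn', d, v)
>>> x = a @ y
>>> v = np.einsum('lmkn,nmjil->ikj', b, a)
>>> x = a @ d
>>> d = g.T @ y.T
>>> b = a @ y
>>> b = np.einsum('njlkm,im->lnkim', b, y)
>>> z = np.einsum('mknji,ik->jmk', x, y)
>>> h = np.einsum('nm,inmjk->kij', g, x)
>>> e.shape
(17, 31, 2, 29)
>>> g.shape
(5, 29)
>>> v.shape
(31, 7, 29)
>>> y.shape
(17, 5)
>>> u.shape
(17, 5)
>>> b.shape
(29, 2, 31, 17, 5)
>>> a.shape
(2, 5, 29, 31, 17)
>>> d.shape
(29, 17)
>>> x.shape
(2, 5, 29, 31, 17)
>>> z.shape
(31, 2, 5)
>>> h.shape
(17, 2, 31)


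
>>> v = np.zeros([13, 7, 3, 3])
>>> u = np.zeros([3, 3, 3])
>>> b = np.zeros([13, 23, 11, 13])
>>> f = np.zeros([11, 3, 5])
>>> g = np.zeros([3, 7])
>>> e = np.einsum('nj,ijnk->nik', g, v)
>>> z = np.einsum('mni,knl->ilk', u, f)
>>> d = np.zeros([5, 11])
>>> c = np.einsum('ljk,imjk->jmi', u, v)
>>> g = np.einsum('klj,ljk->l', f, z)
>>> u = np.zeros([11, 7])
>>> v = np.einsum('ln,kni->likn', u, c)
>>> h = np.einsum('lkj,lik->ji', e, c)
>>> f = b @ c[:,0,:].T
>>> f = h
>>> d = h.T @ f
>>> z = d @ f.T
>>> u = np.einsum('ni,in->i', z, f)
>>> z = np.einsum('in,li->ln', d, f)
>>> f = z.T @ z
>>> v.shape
(11, 13, 3, 7)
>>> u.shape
(3,)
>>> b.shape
(13, 23, 11, 13)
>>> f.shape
(7, 7)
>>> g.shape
(3,)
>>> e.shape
(3, 13, 3)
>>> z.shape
(3, 7)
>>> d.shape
(7, 7)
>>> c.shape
(3, 7, 13)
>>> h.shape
(3, 7)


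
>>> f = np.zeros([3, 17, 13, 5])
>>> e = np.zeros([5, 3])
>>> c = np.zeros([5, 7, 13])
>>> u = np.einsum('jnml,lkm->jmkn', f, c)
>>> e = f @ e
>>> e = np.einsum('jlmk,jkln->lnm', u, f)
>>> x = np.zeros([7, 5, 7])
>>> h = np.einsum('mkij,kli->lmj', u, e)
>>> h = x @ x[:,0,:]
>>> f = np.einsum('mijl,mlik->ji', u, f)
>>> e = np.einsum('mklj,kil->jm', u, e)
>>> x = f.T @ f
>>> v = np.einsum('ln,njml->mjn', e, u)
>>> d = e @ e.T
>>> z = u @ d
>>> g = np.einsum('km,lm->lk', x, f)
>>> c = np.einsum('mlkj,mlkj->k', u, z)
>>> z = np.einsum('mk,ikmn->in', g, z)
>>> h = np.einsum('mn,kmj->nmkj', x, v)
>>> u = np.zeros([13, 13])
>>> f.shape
(7, 13)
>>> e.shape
(17, 3)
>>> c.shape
(7,)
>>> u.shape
(13, 13)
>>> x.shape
(13, 13)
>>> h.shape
(13, 13, 7, 3)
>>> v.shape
(7, 13, 3)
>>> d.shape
(17, 17)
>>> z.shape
(3, 17)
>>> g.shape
(7, 13)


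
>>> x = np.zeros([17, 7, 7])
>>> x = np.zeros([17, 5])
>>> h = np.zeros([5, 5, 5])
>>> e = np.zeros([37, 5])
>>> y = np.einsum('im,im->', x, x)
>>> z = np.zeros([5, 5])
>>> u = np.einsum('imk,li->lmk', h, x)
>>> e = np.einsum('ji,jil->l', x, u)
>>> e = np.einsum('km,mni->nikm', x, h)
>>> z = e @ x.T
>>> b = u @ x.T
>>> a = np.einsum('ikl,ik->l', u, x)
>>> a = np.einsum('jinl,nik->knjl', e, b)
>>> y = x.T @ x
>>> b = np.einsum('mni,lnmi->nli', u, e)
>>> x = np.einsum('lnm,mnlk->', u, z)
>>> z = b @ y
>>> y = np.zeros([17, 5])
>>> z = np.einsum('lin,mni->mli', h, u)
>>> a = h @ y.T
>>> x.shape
()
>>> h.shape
(5, 5, 5)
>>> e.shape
(5, 5, 17, 5)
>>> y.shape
(17, 5)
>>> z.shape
(17, 5, 5)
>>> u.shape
(17, 5, 5)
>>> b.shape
(5, 5, 5)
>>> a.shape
(5, 5, 17)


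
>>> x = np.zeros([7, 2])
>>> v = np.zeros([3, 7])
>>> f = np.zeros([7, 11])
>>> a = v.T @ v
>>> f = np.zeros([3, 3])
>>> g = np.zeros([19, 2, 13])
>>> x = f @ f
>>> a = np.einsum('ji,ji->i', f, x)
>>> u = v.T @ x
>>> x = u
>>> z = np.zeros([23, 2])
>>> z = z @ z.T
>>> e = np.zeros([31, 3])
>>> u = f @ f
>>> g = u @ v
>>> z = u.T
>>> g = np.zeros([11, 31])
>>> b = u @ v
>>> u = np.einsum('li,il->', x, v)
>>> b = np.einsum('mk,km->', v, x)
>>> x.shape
(7, 3)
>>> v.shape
(3, 7)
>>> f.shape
(3, 3)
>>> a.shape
(3,)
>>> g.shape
(11, 31)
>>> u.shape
()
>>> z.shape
(3, 3)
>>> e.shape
(31, 3)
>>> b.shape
()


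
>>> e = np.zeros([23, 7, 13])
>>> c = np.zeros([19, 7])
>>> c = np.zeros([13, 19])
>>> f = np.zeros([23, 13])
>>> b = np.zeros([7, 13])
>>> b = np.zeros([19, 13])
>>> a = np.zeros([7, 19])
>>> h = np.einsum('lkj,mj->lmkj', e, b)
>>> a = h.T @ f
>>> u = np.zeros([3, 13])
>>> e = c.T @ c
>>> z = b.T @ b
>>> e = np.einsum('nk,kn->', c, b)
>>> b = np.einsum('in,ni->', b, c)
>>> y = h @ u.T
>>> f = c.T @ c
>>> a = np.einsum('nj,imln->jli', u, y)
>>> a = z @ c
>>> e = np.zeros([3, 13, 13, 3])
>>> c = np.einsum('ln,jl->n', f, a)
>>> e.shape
(3, 13, 13, 3)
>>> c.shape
(19,)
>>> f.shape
(19, 19)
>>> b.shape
()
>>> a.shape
(13, 19)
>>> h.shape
(23, 19, 7, 13)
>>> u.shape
(3, 13)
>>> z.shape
(13, 13)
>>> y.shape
(23, 19, 7, 3)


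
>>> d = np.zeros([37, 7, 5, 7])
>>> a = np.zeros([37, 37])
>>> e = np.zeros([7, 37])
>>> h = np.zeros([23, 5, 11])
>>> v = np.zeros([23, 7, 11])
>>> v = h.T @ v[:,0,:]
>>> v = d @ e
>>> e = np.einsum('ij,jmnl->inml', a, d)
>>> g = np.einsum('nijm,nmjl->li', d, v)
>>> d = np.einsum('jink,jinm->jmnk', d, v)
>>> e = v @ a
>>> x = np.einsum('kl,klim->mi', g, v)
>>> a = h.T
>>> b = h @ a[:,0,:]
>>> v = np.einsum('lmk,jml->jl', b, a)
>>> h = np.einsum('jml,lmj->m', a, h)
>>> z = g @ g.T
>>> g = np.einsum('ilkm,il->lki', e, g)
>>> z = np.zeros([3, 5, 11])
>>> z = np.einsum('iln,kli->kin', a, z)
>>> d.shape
(37, 37, 5, 7)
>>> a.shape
(11, 5, 23)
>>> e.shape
(37, 7, 5, 37)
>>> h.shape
(5,)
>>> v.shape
(11, 23)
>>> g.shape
(7, 5, 37)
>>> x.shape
(37, 5)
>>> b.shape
(23, 5, 23)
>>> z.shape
(3, 11, 23)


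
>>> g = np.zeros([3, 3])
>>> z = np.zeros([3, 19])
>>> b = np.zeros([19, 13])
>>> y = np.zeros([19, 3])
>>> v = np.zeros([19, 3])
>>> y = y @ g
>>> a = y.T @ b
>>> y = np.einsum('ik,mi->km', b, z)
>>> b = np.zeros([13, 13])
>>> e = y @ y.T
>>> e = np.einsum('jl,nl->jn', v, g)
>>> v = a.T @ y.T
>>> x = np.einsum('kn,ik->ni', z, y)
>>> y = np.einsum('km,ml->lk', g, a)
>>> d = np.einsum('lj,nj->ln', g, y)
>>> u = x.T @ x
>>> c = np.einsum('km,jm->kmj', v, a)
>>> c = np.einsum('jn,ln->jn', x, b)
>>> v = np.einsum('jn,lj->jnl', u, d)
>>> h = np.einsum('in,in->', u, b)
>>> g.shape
(3, 3)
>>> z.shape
(3, 19)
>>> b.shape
(13, 13)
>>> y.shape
(13, 3)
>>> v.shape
(13, 13, 3)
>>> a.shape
(3, 13)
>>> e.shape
(19, 3)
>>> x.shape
(19, 13)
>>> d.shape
(3, 13)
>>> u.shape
(13, 13)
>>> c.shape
(19, 13)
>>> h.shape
()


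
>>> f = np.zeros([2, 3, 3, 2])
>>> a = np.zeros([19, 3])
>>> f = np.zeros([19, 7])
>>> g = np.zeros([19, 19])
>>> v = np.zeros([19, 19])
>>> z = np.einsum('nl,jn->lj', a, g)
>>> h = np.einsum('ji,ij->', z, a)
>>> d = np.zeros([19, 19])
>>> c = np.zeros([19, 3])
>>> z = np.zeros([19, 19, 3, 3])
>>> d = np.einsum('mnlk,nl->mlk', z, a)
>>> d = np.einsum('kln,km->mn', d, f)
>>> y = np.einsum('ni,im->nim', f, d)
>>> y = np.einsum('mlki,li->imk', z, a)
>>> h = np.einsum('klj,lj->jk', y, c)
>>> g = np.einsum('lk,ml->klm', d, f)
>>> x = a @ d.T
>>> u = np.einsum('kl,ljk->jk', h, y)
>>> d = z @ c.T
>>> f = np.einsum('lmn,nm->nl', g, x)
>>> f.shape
(19, 3)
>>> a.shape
(19, 3)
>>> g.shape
(3, 7, 19)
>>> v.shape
(19, 19)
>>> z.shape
(19, 19, 3, 3)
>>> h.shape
(3, 3)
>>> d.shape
(19, 19, 3, 19)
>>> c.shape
(19, 3)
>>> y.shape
(3, 19, 3)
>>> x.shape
(19, 7)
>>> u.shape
(19, 3)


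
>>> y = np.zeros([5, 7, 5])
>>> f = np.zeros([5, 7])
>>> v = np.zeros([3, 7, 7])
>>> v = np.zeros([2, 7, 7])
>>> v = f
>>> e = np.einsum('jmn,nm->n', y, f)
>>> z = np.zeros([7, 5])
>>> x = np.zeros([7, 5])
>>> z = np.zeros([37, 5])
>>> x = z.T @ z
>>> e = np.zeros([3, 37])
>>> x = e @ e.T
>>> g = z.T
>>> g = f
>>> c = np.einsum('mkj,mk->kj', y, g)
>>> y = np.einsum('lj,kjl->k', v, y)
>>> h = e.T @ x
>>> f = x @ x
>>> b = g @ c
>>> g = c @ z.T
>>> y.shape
(5,)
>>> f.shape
(3, 3)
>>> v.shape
(5, 7)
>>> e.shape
(3, 37)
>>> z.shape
(37, 5)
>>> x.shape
(3, 3)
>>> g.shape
(7, 37)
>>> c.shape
(7, 5)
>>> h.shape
(37, 3)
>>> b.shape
(5, 5)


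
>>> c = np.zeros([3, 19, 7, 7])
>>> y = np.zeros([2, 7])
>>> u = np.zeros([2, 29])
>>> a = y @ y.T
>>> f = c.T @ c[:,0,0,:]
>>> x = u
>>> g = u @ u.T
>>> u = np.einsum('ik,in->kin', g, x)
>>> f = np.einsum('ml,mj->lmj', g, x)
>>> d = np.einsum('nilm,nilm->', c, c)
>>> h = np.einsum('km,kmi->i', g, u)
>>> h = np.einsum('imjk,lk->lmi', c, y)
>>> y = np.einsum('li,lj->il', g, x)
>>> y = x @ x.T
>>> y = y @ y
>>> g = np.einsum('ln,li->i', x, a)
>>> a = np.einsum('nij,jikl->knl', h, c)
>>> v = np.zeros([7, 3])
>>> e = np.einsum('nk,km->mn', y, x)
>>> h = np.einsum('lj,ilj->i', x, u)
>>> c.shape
(3, 19, 7, 7)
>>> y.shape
(2, 2)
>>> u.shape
(2, 2, 29)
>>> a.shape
(7, 2, 7)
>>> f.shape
(2, 2, 29)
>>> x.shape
(2, 29)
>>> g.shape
(2,)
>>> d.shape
()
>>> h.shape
(2,)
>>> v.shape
(7, 3)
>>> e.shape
(29, 2)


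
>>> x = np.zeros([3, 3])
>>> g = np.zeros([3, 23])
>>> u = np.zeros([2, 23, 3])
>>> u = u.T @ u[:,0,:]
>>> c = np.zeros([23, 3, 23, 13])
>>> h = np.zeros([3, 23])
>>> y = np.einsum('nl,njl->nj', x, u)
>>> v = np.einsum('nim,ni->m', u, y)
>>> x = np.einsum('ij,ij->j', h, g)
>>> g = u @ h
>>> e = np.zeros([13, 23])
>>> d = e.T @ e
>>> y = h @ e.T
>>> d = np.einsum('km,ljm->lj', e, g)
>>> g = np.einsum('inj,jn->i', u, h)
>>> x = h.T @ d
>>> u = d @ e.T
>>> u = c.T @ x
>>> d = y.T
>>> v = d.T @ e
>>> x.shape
(23, 23)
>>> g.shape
(3,)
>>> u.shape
(13, 23, 3, 23)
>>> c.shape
(23, 3, 23, 13)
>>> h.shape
(3, 23)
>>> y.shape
(3, 13)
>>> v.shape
(3, 23)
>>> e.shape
(13, 23)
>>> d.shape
(13, 3)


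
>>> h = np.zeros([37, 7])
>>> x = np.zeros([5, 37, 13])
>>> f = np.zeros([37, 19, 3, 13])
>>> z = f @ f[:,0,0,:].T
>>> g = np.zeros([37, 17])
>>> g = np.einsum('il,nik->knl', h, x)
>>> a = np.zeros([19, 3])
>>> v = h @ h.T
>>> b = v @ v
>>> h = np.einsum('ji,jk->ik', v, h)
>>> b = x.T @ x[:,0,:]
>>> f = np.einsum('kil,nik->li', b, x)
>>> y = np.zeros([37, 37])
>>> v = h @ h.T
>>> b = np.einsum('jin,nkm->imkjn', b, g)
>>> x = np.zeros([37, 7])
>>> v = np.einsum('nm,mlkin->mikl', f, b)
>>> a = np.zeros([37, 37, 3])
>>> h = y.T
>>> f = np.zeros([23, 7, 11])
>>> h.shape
(37, 37)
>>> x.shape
(37, 7)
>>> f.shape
(23, 7, 11)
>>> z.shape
(37, 19, 3, 37)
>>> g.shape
(13, 5, 7)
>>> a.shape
(37, 37, 3)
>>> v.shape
(37, 13, 5, 7)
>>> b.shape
(37, 7, 5, 13, 13)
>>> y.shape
(37, 37)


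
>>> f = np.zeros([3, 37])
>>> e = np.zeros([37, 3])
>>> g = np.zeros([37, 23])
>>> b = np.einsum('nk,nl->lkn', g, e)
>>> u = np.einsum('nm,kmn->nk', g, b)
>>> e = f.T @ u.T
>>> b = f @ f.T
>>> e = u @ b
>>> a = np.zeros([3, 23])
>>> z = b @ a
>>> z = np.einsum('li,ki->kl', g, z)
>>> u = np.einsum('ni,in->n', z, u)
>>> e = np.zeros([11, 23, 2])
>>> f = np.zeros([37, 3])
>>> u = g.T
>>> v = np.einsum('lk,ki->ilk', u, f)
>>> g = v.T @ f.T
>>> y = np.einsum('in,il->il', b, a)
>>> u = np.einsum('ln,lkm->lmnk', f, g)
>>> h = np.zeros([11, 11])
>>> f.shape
(37, 3)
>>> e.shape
(11, 23, 2)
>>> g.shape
(37, 23, 37)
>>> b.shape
(3, 3)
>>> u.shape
(37, 37, 3, 23)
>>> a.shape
(3, 23)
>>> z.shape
(3, 37)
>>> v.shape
(3, 23, 37)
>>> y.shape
(3, 23)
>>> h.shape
(11, 11)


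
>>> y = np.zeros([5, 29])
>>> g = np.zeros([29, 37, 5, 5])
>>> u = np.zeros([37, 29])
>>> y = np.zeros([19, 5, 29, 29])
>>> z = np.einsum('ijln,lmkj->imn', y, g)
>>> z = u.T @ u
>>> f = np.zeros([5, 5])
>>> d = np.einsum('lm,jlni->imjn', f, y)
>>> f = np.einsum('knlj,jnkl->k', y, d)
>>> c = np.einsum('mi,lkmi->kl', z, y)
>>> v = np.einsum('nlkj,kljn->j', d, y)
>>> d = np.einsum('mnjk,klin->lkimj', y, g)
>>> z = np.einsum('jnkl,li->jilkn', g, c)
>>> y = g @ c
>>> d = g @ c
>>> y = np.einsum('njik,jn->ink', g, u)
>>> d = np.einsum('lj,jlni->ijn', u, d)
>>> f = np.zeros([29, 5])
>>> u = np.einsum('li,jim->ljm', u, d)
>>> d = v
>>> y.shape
(5, 29, 5)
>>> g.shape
(29, 37, 5, 5)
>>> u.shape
(37, 19, 5)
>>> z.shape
(29, 19, 5, 5, 37)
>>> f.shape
(29, 5)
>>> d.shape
(29,)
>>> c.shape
(5, 19)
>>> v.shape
(29,)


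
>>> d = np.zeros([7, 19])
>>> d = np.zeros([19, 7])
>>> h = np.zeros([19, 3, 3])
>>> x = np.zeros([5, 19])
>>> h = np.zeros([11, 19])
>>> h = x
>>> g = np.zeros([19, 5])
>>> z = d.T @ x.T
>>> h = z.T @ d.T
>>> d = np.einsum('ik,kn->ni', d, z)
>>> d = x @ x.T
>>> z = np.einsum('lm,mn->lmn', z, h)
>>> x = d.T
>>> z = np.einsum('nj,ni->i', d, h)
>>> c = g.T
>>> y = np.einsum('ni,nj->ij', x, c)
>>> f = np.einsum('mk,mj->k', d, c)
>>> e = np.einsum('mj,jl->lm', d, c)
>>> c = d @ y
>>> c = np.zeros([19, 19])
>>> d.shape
(5, 5)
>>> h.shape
(5, 19)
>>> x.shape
(5, 5)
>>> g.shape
(19, 5)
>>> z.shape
(19,)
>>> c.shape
(19, 19)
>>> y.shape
(5, 19)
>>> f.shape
(5,)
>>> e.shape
(19, 5)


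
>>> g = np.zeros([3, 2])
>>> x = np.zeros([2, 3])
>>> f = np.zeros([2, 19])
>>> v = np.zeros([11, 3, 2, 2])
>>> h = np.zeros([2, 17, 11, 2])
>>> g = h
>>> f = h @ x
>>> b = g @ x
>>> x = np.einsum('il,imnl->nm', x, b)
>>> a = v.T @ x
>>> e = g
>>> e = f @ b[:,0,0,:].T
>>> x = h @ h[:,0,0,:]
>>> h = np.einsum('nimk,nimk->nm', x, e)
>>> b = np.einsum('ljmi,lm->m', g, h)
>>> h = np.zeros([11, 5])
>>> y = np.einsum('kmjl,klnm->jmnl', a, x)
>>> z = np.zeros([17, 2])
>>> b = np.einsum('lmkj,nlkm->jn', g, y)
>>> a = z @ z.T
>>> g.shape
(2, 17, 11, 2)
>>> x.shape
(2, 17, 11, 2)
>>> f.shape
(2, 17, 11, 3)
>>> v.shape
(11, 3, 2, 2)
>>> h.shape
(11, 5)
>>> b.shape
(2, 3)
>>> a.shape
(17, 17)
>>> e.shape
(2, 17, 11, 2)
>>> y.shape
(3, 2, 11, 17)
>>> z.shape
(17, 2)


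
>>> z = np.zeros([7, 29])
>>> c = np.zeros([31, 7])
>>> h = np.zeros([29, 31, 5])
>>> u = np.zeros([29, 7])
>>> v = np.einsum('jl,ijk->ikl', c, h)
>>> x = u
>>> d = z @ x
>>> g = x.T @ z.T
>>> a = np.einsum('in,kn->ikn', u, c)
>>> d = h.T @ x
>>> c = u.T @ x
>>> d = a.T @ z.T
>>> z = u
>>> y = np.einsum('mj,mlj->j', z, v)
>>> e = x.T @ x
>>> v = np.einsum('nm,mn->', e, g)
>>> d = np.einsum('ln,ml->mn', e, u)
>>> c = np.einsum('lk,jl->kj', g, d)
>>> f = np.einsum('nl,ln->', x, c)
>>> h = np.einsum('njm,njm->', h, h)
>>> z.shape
(29, 7)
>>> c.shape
(7, 29)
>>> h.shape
()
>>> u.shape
(29, 7)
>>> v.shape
()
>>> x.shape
(29, 7)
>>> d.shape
(29, 7)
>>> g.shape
(7, 7)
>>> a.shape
(29, 31, 7)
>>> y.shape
(7,)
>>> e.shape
(7, 7)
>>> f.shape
()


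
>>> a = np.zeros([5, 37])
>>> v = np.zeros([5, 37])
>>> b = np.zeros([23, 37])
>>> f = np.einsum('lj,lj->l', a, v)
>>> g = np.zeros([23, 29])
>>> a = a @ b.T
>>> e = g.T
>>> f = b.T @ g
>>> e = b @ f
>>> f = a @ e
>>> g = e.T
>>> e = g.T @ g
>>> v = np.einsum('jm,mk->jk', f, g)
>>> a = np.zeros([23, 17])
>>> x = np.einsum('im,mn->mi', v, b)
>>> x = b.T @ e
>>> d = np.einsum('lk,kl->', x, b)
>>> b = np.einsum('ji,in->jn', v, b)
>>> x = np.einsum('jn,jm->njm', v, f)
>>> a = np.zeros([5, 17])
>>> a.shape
(5, 17)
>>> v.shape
(5, 23)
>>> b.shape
(5, 37)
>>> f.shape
(5, 29)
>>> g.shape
(29, 23)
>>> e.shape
(23, 23)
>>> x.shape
(23, 5, 29)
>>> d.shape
()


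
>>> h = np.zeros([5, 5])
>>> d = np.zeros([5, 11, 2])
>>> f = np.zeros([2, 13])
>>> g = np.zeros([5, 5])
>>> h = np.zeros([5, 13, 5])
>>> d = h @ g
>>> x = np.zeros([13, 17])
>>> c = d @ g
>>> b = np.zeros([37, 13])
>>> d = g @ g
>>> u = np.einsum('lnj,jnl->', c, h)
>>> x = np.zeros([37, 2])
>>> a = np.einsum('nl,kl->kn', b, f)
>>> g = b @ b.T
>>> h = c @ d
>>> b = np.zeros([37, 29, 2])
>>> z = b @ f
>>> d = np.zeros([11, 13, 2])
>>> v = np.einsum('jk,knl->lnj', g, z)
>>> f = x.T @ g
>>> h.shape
(5, 13, 5)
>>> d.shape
(11, 13, 2)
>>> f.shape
(2, 37)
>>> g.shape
(37, 37)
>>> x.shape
(37, 2)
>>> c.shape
(5, 13, 5)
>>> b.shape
(37, 29, 2)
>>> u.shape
()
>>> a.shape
(2, 37)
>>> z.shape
(37, 29, 13)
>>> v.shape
(13, 29, 37)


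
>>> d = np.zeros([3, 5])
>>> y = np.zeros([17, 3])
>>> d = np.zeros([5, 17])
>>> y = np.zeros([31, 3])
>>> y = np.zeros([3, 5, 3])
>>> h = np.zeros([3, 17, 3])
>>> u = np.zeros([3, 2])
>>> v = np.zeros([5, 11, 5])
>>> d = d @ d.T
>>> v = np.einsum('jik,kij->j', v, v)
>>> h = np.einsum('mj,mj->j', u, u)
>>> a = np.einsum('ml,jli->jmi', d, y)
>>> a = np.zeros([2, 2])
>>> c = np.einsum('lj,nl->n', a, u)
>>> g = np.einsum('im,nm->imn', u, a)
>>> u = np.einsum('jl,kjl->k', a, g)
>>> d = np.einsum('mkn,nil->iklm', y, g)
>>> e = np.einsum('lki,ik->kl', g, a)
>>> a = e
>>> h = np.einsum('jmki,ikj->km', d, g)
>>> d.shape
(2, 5, 2, 3)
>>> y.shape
(3, 5, 3)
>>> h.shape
(2, 5)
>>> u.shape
(3,)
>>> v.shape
(5,)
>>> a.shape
(2, 3)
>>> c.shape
(3,)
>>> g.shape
(3, 2, 2)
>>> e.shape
(2, 3)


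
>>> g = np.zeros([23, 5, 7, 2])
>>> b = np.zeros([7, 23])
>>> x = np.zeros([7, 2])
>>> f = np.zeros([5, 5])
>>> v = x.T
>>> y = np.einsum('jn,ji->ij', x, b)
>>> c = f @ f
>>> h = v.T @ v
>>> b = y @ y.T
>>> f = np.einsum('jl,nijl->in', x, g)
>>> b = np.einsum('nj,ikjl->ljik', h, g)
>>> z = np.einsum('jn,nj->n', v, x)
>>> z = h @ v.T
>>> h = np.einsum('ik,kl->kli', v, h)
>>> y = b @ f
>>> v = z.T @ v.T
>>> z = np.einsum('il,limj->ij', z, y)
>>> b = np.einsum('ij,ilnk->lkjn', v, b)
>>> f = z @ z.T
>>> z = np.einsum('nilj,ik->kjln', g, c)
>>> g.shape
(23, 5, 7, 2)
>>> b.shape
(7, 5, 2, 23)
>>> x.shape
(7, 2)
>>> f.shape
(7, 7)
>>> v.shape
(2, 2)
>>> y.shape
(2, 7, 23, 23)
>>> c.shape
(5, 5)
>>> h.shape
(7, 7, 2)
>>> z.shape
(5, 2, 7, 23)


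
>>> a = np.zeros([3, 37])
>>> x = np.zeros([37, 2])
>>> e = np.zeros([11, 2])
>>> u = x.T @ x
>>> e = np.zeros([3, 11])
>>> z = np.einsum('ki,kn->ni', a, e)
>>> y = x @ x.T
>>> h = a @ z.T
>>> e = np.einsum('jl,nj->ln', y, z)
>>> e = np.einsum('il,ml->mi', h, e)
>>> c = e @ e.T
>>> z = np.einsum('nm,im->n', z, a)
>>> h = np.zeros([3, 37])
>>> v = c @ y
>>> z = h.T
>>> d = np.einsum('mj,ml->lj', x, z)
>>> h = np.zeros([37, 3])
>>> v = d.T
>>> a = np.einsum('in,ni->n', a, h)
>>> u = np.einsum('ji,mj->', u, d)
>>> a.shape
(37,)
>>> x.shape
(37, 2)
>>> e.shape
(37, 3)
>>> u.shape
()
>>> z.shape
(37, 3)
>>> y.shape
(37, 37)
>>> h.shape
(37, 3)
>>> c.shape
(37, 37)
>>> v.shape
(2, 3)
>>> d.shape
(3, 2)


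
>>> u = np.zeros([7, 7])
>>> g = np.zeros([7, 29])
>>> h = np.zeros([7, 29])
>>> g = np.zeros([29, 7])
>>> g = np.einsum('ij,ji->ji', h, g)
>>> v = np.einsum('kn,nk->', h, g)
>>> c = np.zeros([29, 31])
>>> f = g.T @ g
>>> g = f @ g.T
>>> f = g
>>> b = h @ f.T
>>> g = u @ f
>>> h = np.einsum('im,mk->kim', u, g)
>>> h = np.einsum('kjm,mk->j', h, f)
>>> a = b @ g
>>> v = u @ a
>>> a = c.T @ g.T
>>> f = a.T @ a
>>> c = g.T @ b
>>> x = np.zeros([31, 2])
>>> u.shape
(7, 7)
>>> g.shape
(7, 29)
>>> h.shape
(7,)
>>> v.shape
(7, 29)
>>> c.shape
(29, 7)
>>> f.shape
(7, 7)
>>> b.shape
(7, 7)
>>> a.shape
(31, 7)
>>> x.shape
(31, 2)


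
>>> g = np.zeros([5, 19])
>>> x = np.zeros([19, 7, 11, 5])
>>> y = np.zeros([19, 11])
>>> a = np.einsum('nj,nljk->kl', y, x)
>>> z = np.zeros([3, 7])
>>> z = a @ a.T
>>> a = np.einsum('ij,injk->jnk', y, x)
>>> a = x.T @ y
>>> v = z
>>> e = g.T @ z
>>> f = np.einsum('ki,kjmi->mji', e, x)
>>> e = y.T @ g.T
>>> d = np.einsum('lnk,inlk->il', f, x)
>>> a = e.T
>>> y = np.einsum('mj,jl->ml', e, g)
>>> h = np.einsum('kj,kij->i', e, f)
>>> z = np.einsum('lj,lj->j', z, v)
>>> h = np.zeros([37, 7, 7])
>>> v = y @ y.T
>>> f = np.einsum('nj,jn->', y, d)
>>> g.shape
(5, 19)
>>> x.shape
(19, 7, 11, 5)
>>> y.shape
(11, 19)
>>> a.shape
(5, 11)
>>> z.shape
(5,)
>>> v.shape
(11, 11)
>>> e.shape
(11, 5)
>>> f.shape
()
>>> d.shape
(19, 11)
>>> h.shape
(37, 7, 7)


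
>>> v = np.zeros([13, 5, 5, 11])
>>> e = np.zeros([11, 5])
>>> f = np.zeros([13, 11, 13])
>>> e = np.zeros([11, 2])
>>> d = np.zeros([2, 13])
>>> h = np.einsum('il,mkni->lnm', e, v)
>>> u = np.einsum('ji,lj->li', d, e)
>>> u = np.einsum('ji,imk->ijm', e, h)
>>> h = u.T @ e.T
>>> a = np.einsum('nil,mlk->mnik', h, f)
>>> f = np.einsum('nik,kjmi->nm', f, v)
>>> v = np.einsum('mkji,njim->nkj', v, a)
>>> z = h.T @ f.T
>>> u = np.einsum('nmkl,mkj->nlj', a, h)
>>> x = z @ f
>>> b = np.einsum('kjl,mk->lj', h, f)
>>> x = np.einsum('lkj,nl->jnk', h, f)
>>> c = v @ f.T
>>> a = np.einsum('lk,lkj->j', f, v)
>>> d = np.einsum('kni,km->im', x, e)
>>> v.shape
(13, 5, 5)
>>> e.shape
(11, 2)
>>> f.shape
(13, 5)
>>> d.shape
(11, 2)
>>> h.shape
(5, 11, 11)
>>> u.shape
(13, 13, 11)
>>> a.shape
(5,)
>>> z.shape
(11, 11, 13)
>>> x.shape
(11, 13, 11)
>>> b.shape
(11, 11)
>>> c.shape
(13, 5, 13)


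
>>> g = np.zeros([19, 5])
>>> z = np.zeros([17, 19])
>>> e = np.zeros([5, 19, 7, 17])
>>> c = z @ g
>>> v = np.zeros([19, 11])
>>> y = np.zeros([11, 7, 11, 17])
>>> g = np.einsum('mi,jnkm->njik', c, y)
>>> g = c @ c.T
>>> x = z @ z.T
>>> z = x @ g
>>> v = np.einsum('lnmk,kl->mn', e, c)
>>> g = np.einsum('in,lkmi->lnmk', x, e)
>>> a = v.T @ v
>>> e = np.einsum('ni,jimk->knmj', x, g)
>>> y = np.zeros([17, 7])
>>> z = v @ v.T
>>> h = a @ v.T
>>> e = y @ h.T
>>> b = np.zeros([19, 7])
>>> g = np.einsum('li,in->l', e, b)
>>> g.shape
(17,)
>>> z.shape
(7, 7)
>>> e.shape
(17, 19)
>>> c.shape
(17, 5)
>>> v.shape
(7, 19)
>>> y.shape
(17, 7)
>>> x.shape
(17, 17)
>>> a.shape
(19, 19)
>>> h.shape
(19, 7)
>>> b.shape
(19, 7)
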